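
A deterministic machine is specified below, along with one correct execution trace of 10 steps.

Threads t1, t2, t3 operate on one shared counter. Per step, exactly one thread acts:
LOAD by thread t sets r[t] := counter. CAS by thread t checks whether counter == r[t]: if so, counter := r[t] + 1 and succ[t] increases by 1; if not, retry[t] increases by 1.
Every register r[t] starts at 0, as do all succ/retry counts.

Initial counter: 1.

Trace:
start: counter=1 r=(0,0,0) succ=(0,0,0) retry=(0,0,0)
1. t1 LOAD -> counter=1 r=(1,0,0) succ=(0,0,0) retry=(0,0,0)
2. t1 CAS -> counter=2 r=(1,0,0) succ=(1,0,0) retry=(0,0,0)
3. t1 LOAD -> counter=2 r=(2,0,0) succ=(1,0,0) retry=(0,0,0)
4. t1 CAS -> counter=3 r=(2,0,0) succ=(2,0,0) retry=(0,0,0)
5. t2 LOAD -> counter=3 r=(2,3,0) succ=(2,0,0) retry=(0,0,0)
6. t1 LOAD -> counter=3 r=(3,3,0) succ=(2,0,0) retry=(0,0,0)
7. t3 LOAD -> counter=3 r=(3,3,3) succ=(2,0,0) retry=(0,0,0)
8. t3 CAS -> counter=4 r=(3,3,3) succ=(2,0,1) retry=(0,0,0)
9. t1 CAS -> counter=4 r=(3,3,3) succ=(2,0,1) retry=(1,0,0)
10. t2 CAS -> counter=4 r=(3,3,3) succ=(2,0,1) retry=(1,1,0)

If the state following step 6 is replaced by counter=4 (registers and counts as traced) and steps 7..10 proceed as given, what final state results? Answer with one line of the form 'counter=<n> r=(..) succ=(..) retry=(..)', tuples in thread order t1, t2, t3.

counter=5 r=(3,3,4) succ=(2,0,1) retry=(1,1,0)

state after step 6 := counter=4 r=(3,3,0) succ=(2,0,0) retry=(0,0,0)
7. t3 LOAD -> counter=4 r=(3,3,4) succ=(2,0,0) retry=(0,0,0)
8. t3 CAS -> counter=5 r=(3,3,4) succ=(2,0,1) retry=(0,0,0)
9. t1 CAS -> counter=5 r=(3,3,4) succ=(2,0,1) retry=(1,0,0)
10. t2 CAS -> counter=5 r=(3,3,4) succ=(2,0,1) retry=(1,1,0)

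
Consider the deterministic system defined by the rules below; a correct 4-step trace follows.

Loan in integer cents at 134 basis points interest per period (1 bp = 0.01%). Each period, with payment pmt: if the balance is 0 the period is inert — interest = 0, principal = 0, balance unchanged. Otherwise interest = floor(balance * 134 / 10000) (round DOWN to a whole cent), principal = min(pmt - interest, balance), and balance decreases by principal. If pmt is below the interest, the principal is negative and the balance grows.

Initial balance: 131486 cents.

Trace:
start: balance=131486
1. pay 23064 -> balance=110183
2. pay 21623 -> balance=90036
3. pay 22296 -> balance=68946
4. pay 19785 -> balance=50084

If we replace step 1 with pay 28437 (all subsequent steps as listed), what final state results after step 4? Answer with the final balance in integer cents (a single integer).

44492

(re-executing from step 1 with the substitution; state before step 1: balance=131486)
1. pay 28437 -> balance=104810
2. pay 21623 -> balance=84591
3. pay 22296 -> balance=63428
4. pay 19785 -> balance=44492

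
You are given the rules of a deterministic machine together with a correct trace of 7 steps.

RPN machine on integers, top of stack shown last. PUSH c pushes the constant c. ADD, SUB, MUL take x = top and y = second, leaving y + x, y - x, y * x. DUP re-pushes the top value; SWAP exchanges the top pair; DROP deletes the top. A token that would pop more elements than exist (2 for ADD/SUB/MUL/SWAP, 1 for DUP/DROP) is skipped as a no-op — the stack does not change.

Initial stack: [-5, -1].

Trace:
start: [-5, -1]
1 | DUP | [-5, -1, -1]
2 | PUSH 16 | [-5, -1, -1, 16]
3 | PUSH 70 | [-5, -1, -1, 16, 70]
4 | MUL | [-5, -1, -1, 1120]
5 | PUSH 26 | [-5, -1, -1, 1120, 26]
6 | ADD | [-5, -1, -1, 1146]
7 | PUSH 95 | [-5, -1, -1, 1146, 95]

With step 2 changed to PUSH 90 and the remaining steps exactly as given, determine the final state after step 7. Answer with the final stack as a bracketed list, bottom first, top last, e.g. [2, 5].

[-5, -1, -1, 6326, 95]

(re-executing from step 2 with the substitution; state before step 2: [-5, -1, -1])
2 | PUSH 90 | [-5, -1, -1, 90]
3 | PUSH 70 | [-5, -1, -1, 90, 70]
4 | MUL | [-5, -1, -1, 6300]
5 | PUSH 26 | [-5, -1, -1, 6300, 26]
6 | ADD | [-5, -1, -1, 6326]
7 | PUSH 95 | [-5, -1, -1, 6326, 95]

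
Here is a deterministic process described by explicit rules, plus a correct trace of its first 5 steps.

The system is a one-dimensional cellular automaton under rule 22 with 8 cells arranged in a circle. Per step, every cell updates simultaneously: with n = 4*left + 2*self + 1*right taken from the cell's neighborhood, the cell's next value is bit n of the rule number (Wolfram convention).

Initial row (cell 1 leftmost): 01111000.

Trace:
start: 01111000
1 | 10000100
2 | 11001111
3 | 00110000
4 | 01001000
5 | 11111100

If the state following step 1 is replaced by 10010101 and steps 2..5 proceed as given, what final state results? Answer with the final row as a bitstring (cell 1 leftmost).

00111101

state after step 1 := 10010101
2 | 01110100
3 | 10000110
4 | 11001000
5 | 00111101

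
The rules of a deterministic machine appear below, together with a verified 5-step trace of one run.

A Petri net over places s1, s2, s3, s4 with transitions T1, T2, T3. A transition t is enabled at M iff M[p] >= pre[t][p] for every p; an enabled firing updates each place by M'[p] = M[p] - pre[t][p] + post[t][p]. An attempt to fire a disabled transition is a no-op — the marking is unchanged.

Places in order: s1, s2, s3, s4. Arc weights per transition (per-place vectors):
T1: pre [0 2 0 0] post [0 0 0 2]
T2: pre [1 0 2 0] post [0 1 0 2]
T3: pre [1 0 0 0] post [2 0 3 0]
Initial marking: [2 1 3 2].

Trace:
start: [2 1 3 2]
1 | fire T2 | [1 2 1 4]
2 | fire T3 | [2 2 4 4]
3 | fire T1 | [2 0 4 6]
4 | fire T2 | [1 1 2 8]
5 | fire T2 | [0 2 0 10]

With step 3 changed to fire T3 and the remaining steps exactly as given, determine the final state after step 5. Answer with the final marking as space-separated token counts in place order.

1 4 3 8

(re-executing from step 3 with the substitution; state before step 3: [2 2 4 4])
3 | fire T3 | [3 2 7 4]
4 | fire T2 | [2 3 5 6]
5 | fire T2 | [1 4 3 8]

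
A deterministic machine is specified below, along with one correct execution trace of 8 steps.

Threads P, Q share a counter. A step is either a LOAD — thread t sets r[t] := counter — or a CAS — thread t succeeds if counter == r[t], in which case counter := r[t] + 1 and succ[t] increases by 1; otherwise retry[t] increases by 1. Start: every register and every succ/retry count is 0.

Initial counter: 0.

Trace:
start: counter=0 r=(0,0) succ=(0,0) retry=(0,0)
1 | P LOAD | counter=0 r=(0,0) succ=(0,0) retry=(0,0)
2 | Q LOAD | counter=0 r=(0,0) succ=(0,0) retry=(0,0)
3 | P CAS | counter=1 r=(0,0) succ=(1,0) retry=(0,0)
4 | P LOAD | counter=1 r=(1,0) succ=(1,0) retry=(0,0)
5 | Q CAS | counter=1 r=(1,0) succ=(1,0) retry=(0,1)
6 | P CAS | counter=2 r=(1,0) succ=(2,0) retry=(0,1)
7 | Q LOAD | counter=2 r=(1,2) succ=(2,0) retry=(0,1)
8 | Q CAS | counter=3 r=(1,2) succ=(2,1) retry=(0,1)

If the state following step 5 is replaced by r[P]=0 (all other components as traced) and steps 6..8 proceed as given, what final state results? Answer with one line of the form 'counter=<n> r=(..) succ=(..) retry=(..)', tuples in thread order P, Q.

counter=2 r=(0,1) succ=(1,1) retry=(1,1)

state after step 5 := counter=1 r=(0,0) succ=(1,0) retry=(0,1)
6 | P CAS | counter=1 r=(0,0) succ=(1,0) retry=(1,1)
7 | Q LOAD | counter=1 r=(0,1) succ=(1,0) retry=(1,1)
8 | Q CAS | counter=2 r=(0,1) succ=(1,1) retry=(1,1)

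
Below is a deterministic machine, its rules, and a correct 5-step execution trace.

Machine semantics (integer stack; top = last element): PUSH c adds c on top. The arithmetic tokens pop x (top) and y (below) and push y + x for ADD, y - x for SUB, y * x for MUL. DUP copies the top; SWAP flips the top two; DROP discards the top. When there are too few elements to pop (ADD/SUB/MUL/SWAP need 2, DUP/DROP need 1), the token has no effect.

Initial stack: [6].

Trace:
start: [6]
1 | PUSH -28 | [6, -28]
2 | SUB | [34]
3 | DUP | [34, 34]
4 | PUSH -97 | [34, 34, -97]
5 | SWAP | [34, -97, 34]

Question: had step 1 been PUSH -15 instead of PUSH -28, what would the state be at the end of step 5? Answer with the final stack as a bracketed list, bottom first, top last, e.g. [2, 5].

(re-executing from step 1 with the substitution; state before step 1: [6])
1 | PUSH -15 | [6, -15]
2 | SUB | [21]
3 | DUP | [21, 21]
4 | PUSH -97 | [21, 21, -97]
5 | SWAP | [21, -97, 21]

[21, -97, 21]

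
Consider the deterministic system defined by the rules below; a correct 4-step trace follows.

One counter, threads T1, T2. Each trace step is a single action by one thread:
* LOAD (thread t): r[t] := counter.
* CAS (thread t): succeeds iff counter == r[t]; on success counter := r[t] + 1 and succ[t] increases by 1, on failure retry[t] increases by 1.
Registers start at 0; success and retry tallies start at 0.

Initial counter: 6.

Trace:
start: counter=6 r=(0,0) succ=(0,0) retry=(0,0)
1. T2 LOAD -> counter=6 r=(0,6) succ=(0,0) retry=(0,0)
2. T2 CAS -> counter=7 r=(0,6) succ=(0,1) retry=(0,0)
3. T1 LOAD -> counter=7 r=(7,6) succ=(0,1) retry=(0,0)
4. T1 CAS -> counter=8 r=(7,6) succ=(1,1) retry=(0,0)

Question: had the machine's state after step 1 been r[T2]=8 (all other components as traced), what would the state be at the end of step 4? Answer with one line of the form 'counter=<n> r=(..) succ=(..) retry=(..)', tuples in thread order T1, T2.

counter=7 r=(6,8) succ=(1,0) retry=(0,1)

state after step 1 := counter=6 r=(0,8) succ=(0,0) retry=(0,0)
2. T2 CAS -> counter=6 r=(0,8) succ=(0,0) retry=(0,1)
3. T1 LOAD -> counter=6 r=(6,8) succ=(0,0) retry=(0,1)
4. T1 CAS -> counter=7 r=(6,8) succ=(1,0) retry=(0,1)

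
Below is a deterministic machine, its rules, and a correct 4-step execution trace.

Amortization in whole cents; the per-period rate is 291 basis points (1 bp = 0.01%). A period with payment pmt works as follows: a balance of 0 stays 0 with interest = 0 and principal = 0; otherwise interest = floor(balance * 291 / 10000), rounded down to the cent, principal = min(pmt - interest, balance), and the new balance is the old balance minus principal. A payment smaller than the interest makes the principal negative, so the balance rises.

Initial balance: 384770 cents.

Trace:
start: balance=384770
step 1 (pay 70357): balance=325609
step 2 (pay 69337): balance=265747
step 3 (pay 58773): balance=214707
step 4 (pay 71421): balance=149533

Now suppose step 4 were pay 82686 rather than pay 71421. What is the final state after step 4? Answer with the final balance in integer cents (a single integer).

(re-executing from step 4 with the substitution; state before step 4: balance=214707)
step 4 (pay 82686): balance=138268

138268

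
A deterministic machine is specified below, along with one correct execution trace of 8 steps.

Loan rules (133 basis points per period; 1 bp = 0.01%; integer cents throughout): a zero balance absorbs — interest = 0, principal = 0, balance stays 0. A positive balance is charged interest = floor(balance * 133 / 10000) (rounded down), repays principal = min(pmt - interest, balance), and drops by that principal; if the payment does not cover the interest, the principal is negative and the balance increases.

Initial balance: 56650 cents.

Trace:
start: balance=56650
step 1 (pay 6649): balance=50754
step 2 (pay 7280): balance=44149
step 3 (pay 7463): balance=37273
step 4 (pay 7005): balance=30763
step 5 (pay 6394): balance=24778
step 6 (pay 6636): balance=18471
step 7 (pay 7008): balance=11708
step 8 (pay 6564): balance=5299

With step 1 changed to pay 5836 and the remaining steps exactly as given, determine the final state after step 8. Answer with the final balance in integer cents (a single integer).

6190

(re-executing from step 1 with the substitution; state before step 1: balance=56650)
step 1 (pay 5836): balance=51567
step 2 (pay 7280): balance=44972
step 3 (pay 7463): balance=38107
step 4 (pay 7005): balance=31608
step 5 (pay 6394): balance=25634
step 6 (pay 6636): balance=19338
step 7 (pay 7008): balance=12587
step 8 (pay 6564): balance=6190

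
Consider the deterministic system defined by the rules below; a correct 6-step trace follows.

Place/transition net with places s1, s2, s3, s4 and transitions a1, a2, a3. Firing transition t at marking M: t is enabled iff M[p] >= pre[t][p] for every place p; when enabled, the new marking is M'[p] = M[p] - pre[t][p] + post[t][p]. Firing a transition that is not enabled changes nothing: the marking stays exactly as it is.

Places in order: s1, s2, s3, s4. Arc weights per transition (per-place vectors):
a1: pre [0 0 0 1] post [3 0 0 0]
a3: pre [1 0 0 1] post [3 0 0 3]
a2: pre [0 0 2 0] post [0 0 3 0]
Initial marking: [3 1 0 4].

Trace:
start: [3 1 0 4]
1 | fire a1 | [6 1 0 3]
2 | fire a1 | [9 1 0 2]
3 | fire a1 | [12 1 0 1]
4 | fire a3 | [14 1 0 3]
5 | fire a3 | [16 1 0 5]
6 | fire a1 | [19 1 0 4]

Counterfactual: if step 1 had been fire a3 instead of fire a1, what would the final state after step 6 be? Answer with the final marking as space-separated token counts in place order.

18 1 0 7

(re-executing from step 1 with the substitution; state before step 1: [3 1 0 4])
1 | fire a3 | [5 1 0 6]
2 | fire a1 | [8 1 0 5]
3 | fire a1 | [11 1 0 4]
4 | fire a3 | [13 1 0 6]
5 | fire a3 | [15 1 0 8]
6 | fire a1 | [18 1 0 7]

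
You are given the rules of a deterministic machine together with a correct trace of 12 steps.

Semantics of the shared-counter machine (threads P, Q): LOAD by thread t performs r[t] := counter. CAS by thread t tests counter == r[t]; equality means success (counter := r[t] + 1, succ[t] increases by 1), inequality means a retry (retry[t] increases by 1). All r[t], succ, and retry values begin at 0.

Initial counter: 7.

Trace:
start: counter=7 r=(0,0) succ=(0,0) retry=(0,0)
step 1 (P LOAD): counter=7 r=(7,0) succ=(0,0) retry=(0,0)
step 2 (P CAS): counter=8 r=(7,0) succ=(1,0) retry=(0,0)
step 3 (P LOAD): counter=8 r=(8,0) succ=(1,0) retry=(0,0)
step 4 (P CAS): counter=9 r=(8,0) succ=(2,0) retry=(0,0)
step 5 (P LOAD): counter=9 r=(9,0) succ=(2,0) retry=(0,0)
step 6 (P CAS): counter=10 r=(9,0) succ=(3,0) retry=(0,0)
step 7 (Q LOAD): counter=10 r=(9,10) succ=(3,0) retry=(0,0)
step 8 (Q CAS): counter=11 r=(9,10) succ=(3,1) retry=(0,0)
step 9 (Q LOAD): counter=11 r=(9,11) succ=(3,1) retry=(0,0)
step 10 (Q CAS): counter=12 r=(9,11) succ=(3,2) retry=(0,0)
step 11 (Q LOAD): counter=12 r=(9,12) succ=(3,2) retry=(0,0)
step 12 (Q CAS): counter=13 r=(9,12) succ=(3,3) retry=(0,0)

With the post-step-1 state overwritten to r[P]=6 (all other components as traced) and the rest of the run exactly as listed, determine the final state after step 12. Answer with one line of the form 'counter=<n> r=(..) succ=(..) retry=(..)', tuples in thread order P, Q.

counter=12 r=(8,11) succ=(2,3) retry=(1,0)

state after step 1 := counter=7 r=(6,0) succ=(0,0) retry=(0,0)
step 2 (P CAS): counter=7 r=(6,0) succ=(0,0) retry=(1,0)
step 3 (P LOAD): counter=7 r=(7,0) succ=(0,0) retry=(1,0)
step 4 (P CAS): counter=8 r=(7,0) succ=(1,0) retry=(1,0)
step 5 (P LOAD): counter=8 r=(8,0) succ=(1,0) retry=(1,0)
step 6 (P CAS): counter=9 r=(8,0) succ=(2,0) retry=(1,0)
step 7 (Q LOAD): counter=9 r=(8,9) succ=(2,0) retry=(1,0)
step 8 (Q CAS): counter=10 r=(8,9) succ=(2,1) retry=(1,0)
step 9 (Q LOAD): counter=10 r=(8,10) succ=(2,1) retry=(1,0)
step 10 (Q CAS): counter=11 r=(8,10) succ=(2,2) retry=(1,0)
step 11 (Q LOAD): counter=11 r=(8,11) succ=(2,2) retry=(1,0)
step 12 (Q CAS): counter=12 r=(8,11) succ=(2,3) retry=(1,0)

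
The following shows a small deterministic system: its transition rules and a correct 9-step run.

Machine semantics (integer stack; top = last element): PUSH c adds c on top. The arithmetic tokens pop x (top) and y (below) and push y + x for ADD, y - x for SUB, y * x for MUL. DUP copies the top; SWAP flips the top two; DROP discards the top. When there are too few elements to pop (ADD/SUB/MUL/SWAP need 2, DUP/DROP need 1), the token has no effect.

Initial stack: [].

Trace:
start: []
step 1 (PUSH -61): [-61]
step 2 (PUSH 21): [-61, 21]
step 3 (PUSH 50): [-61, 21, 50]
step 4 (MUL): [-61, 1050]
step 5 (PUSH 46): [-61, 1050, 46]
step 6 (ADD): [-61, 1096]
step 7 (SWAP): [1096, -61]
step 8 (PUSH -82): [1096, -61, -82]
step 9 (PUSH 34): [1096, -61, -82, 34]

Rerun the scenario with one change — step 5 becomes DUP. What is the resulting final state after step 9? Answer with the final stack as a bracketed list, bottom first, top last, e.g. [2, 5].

[2100, -61, -82, 34]

(re-executing from step 5 with the substitution; state before step 5: [-61, 1050])
step 5 (DUP): [-61, 1050, 1050]
step 6 (ADD): [-61, 2100]
step 7 (SWAP): [2100, -61]
step 8 (PUSH -82): [2100, -61, -82]
step 9 (PUSH 34): [2100, -61, -82, 34]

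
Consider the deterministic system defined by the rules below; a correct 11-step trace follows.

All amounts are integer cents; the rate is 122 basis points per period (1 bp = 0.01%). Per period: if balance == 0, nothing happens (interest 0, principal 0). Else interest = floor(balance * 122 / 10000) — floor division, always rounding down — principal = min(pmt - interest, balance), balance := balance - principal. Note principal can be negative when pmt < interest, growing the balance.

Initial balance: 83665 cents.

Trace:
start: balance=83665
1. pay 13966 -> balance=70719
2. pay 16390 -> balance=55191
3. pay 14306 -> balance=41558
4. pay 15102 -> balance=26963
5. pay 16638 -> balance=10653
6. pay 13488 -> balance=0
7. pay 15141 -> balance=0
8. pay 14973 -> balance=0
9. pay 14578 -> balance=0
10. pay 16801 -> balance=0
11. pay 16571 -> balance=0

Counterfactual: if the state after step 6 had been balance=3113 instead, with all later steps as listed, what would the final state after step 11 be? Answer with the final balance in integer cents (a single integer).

0

state after step 6 := balance=3113
7. pay 15141 -> balance=0
8. pay 14973 -> balance=0
9. pay 14578 -> balance=0
10. pay 16801 -> balance=0
11. pay 16571 -> balance=0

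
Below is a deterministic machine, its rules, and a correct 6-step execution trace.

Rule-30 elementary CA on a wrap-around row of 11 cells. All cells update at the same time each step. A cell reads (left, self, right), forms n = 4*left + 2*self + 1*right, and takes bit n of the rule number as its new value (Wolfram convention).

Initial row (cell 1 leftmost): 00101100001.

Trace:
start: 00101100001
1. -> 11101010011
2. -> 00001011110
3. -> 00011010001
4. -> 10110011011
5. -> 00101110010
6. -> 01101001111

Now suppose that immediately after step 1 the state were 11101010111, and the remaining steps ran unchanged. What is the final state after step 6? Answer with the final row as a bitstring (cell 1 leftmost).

00001000101

state after step 1 := 11101010111
2. -> 00001010100
3. -> 00011010110
4. -> 00110010101
5. -> 11101110101
6. -> 00001000101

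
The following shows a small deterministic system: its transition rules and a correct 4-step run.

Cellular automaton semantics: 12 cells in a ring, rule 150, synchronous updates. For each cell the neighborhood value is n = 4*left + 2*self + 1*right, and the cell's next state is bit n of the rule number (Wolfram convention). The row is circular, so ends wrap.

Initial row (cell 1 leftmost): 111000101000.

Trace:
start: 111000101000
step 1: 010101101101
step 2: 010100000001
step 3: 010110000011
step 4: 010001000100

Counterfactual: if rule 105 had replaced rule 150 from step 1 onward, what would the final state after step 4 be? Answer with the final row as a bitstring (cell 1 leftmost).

(re-executing steps 1..4 under rule 105; state before step 1: 111000101000)
step 1: 101010010010
step 2: 010100000001
step 3: 101001111100
step 4: 010001000100

010001000100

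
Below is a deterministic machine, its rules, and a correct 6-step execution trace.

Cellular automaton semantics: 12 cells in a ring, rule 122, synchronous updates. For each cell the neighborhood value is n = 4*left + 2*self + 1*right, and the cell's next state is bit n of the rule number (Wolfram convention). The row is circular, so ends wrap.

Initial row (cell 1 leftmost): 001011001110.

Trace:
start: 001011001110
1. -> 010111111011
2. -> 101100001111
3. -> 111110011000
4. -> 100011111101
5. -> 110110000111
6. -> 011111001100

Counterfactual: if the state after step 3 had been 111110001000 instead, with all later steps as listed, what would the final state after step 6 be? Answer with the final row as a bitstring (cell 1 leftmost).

011100110110

state after step 3 := 111110001000
4. -> 100011010101
5. -> 110111101011
6. -> 011100110110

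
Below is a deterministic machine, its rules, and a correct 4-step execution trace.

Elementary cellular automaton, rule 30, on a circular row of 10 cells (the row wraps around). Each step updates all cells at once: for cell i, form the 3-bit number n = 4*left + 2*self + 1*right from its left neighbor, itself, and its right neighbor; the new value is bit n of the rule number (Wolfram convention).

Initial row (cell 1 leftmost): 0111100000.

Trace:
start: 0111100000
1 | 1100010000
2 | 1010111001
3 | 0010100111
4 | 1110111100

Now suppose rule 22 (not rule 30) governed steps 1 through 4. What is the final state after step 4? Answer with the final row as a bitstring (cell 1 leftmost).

(re-executing steps 1..4 under rule 22; state before step 1: 0111100000)
1 | 1000010000
2 | 1100111001
3 | 0011000110
4 | 0100101001

0100101001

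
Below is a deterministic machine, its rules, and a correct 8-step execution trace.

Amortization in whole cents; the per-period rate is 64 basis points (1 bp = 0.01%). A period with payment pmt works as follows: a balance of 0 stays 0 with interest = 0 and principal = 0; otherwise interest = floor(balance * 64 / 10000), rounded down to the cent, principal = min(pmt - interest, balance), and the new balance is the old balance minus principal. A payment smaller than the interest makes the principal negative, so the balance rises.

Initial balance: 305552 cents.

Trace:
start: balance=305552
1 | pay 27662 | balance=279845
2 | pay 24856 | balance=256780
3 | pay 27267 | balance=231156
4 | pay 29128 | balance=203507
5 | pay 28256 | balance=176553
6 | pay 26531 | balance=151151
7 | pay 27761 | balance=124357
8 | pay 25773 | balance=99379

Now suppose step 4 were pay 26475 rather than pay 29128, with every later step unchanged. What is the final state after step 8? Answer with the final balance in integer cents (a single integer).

102102

(re-executing from step 4 with the substitution; state before step 4: balance=231156)
4 | pay 26475 | balance=206160
5 | pay 28256 | balance=179223
6 | pay 26531 | balance=153839
7 | pay 27761 | balance=127062
8 | pay 25773 | balance=102102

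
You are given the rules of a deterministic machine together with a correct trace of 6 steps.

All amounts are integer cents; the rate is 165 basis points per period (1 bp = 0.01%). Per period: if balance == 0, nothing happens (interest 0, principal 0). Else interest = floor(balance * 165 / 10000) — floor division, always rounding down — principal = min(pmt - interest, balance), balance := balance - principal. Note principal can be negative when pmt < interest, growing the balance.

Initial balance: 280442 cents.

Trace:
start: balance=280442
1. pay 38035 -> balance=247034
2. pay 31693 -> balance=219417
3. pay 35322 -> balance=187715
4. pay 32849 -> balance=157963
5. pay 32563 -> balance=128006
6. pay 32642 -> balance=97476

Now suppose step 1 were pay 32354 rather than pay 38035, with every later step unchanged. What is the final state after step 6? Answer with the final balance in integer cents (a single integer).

(re-executing from step 1 with the substitution; state before step 1: balance=280442)
1. pay 32354 -> balance=252715
2. pay 31693 -> balance=225191
3. pay 35322 -> balance=193584
4. pay 32849 -> balance=163929
5. pay 32563 -> balance=134070
6. pay 32642 -> balance=103640

103640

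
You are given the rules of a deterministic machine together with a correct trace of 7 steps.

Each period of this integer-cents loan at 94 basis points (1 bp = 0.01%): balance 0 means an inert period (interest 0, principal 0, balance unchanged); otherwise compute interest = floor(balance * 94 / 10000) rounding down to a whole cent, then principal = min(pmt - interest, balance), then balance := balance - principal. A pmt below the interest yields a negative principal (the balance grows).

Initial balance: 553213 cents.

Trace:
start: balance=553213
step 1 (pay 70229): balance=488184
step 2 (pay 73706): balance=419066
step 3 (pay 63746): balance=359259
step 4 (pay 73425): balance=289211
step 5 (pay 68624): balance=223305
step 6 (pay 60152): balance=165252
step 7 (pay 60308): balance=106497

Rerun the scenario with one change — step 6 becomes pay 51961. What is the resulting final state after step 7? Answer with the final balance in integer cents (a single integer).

(re-executing from step 6 with the substitution; state before step 6: balance=223305)
step 6 (pay 51961): balance=173443
step 7 (pay 60308): balance=114765

114765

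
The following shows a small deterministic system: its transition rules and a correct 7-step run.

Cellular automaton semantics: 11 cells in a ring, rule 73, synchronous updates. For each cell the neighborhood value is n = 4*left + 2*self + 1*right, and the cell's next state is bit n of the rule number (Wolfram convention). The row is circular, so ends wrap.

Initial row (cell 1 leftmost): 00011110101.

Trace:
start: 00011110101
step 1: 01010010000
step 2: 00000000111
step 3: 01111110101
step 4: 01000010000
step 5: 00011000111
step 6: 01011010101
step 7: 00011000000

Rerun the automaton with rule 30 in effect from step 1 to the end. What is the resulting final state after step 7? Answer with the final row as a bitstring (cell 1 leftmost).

00001011010

(re-executing steps 1..7 under rule 30; state before step 1: 00011110101)
step 1: 10110000101
step 2: 00101001101
step 3: 11101111001
step 4: 00001000111
step 5: 10011101100
step 6: 11110001011
step 7: 00001011010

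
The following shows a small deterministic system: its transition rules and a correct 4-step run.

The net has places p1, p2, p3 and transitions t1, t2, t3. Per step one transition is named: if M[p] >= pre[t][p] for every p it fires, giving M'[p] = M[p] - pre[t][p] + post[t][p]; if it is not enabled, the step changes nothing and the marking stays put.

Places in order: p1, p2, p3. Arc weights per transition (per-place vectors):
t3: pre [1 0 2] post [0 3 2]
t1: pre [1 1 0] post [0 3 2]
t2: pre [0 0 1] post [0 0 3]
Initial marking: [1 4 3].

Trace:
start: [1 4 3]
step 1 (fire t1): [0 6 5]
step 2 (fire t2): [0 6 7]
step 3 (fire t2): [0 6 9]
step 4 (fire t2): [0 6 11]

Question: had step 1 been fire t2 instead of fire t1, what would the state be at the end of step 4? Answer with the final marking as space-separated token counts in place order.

1 4 11

(re-executing from step 1 with the substitution; state before step 1: [1 4 3])
step 1 (fire t2): [1 4 5]
step 2 (fire t2): [1 4 7]
step 3 (fire t2): [1 4 9]
step 4 (fire t2): [1 4 11]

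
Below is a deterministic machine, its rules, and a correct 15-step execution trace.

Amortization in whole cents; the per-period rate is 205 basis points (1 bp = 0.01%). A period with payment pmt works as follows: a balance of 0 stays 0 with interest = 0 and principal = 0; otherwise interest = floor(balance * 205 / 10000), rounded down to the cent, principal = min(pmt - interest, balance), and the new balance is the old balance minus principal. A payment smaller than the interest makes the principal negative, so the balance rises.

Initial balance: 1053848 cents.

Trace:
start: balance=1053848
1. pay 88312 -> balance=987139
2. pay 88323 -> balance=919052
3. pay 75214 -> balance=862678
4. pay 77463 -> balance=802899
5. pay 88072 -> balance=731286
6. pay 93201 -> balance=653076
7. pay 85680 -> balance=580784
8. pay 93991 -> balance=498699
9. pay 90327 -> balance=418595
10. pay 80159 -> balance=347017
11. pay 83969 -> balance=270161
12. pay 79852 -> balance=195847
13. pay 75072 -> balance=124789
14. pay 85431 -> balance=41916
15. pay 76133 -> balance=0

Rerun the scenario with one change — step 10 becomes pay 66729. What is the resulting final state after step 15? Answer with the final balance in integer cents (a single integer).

0

(re-executing from step 10 with the substitution; state before step 10: balance=418595)
10. pay 66729 -> balance=360447
11. pay 83969 -> balance=283867
12. pay 79852 -> balance=209834
13. pay 75072 -> balance=139063
14. pay 85431 -> balance=56482
15. pay 76133 -> balance=0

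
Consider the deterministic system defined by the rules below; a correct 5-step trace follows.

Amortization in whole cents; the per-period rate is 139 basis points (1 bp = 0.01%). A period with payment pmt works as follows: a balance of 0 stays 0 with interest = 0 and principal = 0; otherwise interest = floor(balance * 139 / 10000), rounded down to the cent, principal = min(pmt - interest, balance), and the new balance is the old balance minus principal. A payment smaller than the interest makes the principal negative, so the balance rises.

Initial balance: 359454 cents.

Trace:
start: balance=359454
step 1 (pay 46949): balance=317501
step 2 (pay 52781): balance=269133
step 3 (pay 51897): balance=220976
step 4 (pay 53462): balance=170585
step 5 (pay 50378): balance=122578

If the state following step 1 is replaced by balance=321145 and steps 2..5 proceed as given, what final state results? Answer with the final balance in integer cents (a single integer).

126428

state after step 1 := balance=321145
step 2 (pay 52781): balance=272827
step 3 (pay 51897): balance=224722
step 4 (pay 53462): balance=174383
step 5 (pay 50378): balance=126428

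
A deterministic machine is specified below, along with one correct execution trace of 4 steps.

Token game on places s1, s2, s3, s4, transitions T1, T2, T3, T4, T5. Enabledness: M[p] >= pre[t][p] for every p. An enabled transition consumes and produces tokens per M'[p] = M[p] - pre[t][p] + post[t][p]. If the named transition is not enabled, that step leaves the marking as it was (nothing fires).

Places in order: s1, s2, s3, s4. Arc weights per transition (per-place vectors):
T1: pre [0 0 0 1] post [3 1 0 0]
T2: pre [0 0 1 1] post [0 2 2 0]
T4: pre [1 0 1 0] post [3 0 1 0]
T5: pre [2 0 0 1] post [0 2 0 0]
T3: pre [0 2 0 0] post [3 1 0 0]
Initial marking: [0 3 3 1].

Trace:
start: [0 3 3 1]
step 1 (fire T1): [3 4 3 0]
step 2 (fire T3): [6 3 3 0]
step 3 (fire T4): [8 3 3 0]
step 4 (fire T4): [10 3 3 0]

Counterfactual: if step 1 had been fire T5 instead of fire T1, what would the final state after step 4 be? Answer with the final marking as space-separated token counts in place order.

7 2 3 1

(re-executing from step 1 with the substitution; state before step 1: [0 3 3 1])
step 1 (fire T5): [0 3 3 1]
step 2 (fire T3): [3 2 3 1]
step 3 (fire T4): [5 2 3 1]
step 4 (fire T4): [7 2 3 1]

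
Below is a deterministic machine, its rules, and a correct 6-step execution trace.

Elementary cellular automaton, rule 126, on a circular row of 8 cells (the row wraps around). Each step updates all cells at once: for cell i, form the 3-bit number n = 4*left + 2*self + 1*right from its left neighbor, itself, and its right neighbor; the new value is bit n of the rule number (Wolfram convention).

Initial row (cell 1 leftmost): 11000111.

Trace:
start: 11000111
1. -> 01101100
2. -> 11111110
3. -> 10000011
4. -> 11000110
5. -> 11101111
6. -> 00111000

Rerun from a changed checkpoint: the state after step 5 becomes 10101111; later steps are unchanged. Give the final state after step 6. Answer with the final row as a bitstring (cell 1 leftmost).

state after step 5 := 10101111
6. -> 11111000

11111000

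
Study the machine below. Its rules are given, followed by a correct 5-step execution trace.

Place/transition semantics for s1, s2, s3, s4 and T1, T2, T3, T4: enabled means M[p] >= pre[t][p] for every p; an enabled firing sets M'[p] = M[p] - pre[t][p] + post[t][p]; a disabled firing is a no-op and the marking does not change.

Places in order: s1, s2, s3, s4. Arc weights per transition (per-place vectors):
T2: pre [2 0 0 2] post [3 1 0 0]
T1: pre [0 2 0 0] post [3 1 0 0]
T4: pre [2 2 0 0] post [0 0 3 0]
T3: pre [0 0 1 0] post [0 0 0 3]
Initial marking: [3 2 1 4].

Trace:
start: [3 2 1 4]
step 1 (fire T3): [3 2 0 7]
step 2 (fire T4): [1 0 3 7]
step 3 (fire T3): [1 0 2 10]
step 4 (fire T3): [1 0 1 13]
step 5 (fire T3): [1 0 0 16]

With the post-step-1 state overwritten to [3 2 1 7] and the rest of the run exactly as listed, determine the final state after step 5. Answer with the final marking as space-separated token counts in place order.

state after step 1 := [3 2 1 7]
step 2 (fire T4): [1 0 4 7]
step 3 (fire T3): [1 0 3 10]
step 4 (fire T3): [1 0 2 13]
step 5 (fire T3): [1 0 1 16]

1 0 1 16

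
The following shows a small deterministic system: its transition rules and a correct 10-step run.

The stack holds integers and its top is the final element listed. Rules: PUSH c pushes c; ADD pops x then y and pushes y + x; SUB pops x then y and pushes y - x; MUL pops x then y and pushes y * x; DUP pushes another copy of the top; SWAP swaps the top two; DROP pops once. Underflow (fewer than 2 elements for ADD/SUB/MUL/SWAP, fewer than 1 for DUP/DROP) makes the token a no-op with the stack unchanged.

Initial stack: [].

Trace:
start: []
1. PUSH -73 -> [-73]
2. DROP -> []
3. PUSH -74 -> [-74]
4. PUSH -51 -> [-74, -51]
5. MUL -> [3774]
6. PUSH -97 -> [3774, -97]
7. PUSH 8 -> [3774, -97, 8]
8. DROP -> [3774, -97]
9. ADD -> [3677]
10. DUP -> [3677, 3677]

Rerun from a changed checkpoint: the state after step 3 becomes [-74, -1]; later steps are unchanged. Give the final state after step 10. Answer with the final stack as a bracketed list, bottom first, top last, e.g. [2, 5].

[-74, -46, -46]

state after step 3 := [-74, -1]
4. PUSH -51 -> [-74, -1, -51]
5. MUL -> [-74, 51]
6. PUSH -97 -> [-74, 51, -97]
7. PUSH 8 -> [-74, 51, -97, 8]
8. DROP -> [-74, 51, -97]
9. ADD -> [-74, -46]
10. DUP -> [-74, -46, -46]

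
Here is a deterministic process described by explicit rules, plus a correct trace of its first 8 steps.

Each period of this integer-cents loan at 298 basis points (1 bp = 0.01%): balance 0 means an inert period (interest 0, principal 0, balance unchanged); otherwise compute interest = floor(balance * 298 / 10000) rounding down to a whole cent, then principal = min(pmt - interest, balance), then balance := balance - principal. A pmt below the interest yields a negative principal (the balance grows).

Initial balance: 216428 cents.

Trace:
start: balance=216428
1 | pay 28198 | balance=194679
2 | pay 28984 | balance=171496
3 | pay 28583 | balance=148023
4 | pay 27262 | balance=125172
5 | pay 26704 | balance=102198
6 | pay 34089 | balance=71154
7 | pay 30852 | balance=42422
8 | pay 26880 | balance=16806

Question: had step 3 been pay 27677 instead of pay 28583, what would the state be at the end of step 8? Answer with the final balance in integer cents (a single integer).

(re-executing from step 3 with the substitution; state before step 3: balance=171496)
3 | pay 27677 | balance=148929
4 | pay 27262 | balance=126105
5 | pay 26704 | balance=103158
6 | pay 34089 | balance=72143
7 | pay 30852 | balance=43440
8 | pay 26880 | balance=17854

17854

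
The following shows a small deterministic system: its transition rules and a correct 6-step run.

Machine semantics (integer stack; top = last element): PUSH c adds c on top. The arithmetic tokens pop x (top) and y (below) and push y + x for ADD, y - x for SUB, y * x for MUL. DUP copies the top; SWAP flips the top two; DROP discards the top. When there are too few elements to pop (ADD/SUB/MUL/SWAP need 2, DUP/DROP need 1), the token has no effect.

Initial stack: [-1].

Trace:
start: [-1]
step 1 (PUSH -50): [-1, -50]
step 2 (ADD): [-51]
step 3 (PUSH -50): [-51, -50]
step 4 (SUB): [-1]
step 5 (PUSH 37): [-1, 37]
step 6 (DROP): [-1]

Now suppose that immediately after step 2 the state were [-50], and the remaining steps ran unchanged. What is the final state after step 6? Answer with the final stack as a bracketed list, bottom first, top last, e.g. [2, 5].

state after step 2 := [-50]
step 3 (PUSH -50): [-50, -50]
step 4 (SUB): [0]
step 5 (PUSH 37): [0, 37]
step 6 (DROP): [0]

[0]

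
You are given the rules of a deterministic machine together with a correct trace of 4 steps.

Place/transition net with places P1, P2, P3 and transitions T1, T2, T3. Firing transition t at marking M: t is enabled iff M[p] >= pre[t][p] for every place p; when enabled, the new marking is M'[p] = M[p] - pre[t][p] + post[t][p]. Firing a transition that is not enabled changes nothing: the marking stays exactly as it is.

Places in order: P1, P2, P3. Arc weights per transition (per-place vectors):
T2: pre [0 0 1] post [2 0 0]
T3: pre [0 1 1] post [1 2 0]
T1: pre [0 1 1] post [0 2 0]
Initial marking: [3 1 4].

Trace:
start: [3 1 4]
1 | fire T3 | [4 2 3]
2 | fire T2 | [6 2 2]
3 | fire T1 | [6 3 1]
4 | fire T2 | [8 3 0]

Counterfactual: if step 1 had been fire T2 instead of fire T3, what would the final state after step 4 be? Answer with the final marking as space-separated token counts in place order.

(re-executing from step 1 with the substitution; state before step 1: [3 1 4])
1 | fire T2 | [5 1 3]
2 | fire T2 | [7 1 2]
3 | fire T1 | [7 2 1]
4 | fire T2 | [9 2 0]

9 2 0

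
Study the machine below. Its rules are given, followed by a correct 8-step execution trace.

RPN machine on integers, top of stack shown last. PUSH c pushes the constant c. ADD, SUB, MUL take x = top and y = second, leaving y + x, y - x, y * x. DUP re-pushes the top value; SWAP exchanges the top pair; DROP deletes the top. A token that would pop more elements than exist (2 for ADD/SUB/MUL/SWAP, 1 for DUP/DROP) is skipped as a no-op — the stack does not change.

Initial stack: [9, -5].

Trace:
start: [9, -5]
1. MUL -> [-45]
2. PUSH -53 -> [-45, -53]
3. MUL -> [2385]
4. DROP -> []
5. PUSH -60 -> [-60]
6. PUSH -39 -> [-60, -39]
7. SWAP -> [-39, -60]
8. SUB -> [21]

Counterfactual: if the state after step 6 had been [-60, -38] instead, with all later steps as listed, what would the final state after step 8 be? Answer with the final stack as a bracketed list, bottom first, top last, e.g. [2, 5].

state after step 6 := [-60, -38]
7. SWAP -> [-38, -60]
8. SUB -> [22]

[22]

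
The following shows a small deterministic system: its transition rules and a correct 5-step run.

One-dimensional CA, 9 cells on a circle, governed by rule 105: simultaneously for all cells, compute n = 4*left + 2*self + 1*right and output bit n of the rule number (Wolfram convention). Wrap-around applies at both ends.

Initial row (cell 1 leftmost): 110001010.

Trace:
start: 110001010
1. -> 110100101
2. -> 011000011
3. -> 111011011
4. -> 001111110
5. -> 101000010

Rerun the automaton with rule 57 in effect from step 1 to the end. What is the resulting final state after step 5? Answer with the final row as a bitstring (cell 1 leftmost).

(re-executing steps 1..5 under rule 57; state before step 1: 110001010)
1. -> 101100101
2. -> 011010011
3. -> 110101010
4. -> 101010101
5. -> 010101011

010101011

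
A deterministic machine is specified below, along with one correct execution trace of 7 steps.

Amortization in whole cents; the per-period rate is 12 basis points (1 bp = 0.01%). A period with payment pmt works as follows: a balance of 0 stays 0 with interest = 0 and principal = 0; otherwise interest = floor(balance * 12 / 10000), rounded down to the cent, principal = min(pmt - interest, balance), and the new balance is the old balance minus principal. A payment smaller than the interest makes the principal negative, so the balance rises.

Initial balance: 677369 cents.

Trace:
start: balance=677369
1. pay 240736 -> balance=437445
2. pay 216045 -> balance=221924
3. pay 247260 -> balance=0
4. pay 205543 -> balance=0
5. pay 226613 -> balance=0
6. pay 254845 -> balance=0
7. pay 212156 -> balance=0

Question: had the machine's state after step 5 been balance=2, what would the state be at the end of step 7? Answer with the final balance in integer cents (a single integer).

state after step 5 := balance=2
6. pay 254845 -> balance=0
7. pay 212156 -> balance=0

0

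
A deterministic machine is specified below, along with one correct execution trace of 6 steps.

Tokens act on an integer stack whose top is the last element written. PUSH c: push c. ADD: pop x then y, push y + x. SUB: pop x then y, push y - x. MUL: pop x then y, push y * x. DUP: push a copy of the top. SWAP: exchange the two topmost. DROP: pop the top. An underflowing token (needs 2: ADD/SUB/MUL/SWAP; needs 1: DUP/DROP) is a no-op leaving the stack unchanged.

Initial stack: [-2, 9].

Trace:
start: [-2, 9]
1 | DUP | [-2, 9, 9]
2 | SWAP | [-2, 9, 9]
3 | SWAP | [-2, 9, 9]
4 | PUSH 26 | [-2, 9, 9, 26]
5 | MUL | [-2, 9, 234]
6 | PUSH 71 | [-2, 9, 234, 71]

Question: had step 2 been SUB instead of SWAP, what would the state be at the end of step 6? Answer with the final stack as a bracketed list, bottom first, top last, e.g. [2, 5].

[0, -52, 71]

(re-executing from step 2 with the substitution; state before step 2: [-2, 9, 9])
2 | SUB | [-2, 0]
3 | SWAP | [0, -2]
4 | PUSH 26 | [0, -2, 26]
5 | MUL | [0, -52]
6 | PUSH 71 | [0, -52, 71]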